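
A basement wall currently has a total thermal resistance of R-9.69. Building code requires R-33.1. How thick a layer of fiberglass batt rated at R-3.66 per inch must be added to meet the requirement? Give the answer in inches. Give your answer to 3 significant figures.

6.40 in

ΔR = 33.1 − 9.69 = 23.41 ft²·°F·h/BTU
L = ΔR / (R/in) = 23.41/3.66 = 6.396 in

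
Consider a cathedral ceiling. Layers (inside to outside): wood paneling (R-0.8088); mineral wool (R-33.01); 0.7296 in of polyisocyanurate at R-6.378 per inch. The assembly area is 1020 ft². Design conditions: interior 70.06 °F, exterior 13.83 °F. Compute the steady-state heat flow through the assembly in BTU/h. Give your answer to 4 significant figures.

1491 BTU/h

0.7296 × 6.378 = 4.6534
R_total = 0.8088 + 33.01 + 4.6534 = 38.472 ft²·°F·h/BTU
Q = A·ΔT/R = 1020 × (70.06 − 13.83) / 38.472 = 1490.8 BTU/h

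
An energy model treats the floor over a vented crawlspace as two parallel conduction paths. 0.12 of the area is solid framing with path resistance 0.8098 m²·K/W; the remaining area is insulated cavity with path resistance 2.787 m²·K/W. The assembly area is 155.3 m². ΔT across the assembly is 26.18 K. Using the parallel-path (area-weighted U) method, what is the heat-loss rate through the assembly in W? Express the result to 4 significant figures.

U_eff = 0.88/2.787 + 0.12/0.8098 = 0.31575 + 0.14818 = 0.46394
R_eff = 1/U_eff = 2.1555 m²·K/W
Q = 155.3 × 26.18 / 2.1555 = 1886.3 W

1886 W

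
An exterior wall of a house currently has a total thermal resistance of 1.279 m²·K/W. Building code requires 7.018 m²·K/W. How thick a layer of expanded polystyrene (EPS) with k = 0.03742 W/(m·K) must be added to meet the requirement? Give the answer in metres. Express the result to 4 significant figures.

0.2148 m

ΔR = 7.018 − 1.279 = 5.739 m²·K/W
L = ΔR × k = 5.739 × 0.03742 = 0.21475 m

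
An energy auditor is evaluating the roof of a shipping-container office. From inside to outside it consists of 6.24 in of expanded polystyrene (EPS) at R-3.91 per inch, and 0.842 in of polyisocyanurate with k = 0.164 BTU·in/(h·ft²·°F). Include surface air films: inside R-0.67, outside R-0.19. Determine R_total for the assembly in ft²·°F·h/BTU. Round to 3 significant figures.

6.24 × 3.91 = 24.4
0.842/0.164 = 5.134
R_total = 0.67 + 24.4 + 5.134 + 0.19 = 30.39 ft²·°F·h/BTU

30.4 ft²·°F·h/BTU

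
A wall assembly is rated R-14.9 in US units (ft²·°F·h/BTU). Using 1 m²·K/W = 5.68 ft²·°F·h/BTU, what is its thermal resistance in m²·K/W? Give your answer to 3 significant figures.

2.62 m²·K/W

R_SI = 14.9/5.68 = 2.623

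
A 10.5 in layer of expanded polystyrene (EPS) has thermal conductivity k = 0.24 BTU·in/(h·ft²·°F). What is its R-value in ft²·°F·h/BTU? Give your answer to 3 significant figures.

43.8 ft²·°F·h/BTU

R = L/k = 10.5/0.24 = 43.75 ft²·°F·h/BTU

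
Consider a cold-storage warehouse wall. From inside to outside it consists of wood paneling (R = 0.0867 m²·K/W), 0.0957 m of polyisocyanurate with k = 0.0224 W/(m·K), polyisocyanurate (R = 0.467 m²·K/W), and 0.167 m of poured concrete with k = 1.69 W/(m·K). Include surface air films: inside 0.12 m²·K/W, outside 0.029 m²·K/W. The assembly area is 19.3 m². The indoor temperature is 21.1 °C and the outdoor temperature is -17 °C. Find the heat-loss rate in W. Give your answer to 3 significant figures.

0.0957/0.0224 = 4.272
0.167/1.69 = 0.09882
R_total = 0.12 + 0.0867 + 4.272 + 0.467 + 0.09882 + 0.029 = 5.074 m²·K/W
Q = A·ΔT/R = 19.3 × (21.1 − (-17)) / 5.074 = 144.9 W

145 W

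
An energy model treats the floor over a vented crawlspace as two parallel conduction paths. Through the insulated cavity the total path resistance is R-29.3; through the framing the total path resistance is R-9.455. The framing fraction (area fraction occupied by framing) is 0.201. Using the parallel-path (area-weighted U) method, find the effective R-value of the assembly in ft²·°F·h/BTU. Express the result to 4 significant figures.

U_eff = 0.799/29.3 + 0.201/9.455 = 0.02727 + 0.021259 = 0.048528
R_eff = 1/U_eff = 20.607 ft²·°F·h/BTU

20.61 ft²·°F·h/BTU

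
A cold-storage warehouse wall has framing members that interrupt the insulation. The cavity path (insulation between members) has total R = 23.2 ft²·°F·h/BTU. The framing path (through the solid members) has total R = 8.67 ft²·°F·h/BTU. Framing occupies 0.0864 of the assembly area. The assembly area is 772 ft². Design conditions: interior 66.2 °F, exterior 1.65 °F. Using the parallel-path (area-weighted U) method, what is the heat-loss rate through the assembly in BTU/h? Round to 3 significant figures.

2460 BTU/h

U_eff = 0.9136/23.2 + 0.0864/8.67 = 0.03938 + 0.009965 = 0.04934
R_eff = 1/U_eff = 20.27 ft²·°F·h/BTU
Q = 772 × (66.2 − 1.65) / 20.27 = 2459 BTU/h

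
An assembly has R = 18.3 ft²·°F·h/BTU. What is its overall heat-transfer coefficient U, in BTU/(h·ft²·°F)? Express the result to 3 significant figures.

0.0546 BTU/(h·ft²·°F)

U = 1/R = 1/18.3 = 0.05464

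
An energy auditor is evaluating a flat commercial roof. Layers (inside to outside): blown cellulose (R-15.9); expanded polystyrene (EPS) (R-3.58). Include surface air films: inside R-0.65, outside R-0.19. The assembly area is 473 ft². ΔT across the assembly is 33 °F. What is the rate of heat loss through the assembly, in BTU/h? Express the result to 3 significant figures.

R_total = 0.65 + 15.9 + 3.58 + 0.19 = 20.32 ft²·°F·h/BTU
Q = A·ΔT/R = 473 × 33 / 20.32 = 768.2 BTU/h

768 BTU/h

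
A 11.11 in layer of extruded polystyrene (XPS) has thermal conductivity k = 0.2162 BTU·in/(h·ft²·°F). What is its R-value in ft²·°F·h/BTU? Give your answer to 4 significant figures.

51.39 ft²·°F·h/BTU

R = L/k = 11.11/0.2162 = 51.388 ft²·°F·h/BTU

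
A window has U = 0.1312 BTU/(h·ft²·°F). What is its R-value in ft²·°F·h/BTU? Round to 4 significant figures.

R = 1/U = 1/0.1312 = 7.622

7.622 ft²·°F·h/BTU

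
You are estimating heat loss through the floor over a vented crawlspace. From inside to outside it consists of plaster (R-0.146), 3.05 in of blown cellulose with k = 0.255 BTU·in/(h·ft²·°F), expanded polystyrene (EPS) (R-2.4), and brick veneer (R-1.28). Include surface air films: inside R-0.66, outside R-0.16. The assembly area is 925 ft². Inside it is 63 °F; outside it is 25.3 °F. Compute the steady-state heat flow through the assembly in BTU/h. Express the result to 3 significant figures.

2100 BTU/h

3.05/0.255 = 11.96
R_total = 0.66 + 0.146 + 11.96 + 2.4 + 1.28 + 0.16 = 16.61 ft²·°F·h/BTU
Q = A·ΔT/R = 925 × (63 − 25.3) / 16.61 = 2100 BTU/h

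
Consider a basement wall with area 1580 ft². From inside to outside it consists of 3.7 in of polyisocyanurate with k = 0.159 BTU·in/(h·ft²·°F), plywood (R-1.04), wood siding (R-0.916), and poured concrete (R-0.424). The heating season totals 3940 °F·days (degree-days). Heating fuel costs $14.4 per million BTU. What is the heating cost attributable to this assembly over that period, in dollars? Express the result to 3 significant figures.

83.9 dollars

3.7/0.159 = 23.27
R_total = 23.27 + 1.04 + 0.916 + 0.424 = 25.65 ft²·°F·h/BTU
E = A × HDD × 24 / R = 1580 × 3940 × 24 / 25.65 = 5825000 BTU
Cost = 5825000/10⁶ × 14.4 = $83.87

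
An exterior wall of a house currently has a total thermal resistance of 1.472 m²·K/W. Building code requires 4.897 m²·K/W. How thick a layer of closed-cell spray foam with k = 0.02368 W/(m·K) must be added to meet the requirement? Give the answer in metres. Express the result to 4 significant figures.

ΔR = 4.897 − 1.472 = 3.425 m²·K/W
L = ΔR × k = 3.425 × 0.02368 = 0.081104 m

0.08110 m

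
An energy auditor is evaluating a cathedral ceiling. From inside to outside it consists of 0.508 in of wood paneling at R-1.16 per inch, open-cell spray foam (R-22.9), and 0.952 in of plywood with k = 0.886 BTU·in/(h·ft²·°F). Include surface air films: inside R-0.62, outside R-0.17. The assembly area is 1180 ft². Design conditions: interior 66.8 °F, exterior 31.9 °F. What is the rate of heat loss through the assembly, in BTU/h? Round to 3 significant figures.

0.508 × 1.16 = 0.5893
0.952/0.886 = 1.074
R_total = 0.62 + 0.5893 + 22.9 + 1.074 + 0.17 = 25.35 ft²·°F·h/BTU
Q = A·ΔT/R = 1180 × (66.8 − 31.9) / 25.35 = 1624 BTU/h

1620 BTU/h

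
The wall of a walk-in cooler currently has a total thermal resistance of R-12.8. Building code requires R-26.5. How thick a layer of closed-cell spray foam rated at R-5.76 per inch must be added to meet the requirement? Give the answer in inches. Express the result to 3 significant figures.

ΔR = 26.5 − 12.8 = 13.7 ft²·°F·h/BTU
L = ΔR / (R/in) = 13.7/5.76 = 2.378 in

2.38 in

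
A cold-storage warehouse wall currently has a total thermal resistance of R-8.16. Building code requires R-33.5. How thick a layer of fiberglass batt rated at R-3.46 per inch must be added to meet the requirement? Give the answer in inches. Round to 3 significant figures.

ΔR = 33.5 − 8.16 = 25.34 ft²·°F·h/BTU
L = ΔR / (R/in) = 25.34/3.46 = 7.324 in

7.32 in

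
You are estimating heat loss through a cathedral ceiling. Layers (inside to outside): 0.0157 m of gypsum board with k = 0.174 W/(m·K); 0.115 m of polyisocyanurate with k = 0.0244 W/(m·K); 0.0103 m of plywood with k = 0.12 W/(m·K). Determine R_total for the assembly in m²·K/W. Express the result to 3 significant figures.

0.0157/0.174 = 0.09023
0.115/0.0244 = 4.713
0.0103/0.12 = 0.08583
R_total = 0.09023 + 4.713 + 0.08583 = 4.889 m²·K/W

4.89 m²·K/W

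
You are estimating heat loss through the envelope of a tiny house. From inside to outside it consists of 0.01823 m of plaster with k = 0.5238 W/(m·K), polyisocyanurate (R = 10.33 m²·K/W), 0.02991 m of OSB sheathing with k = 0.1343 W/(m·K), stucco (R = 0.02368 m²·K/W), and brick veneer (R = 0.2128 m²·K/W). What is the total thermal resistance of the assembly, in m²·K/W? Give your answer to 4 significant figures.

0.01823/0.5238 = 0.034803
0.02991/0.1343 = 0.22271
R_total = 0.034803 + 10.33 + 0.22271 + 0.02368 + 0.2128 = 10.824 m²·K/W

10.82 m²·K/W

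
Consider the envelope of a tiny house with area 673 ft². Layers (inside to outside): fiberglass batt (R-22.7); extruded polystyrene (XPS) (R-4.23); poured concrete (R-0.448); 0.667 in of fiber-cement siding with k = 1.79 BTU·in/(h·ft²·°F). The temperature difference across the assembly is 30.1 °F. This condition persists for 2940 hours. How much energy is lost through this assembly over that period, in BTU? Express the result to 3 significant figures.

2150000 BTU

0.667/1.79 = 0.3726
R_total = 22.7 + 4.23 + 0.448 + 0.3726 = 27.75 ft²·°F·h/BTU
Q = 673 × 30.1 / 27.75 = 730 BTU/h
E = 730 × 2940 = 2146000 BTU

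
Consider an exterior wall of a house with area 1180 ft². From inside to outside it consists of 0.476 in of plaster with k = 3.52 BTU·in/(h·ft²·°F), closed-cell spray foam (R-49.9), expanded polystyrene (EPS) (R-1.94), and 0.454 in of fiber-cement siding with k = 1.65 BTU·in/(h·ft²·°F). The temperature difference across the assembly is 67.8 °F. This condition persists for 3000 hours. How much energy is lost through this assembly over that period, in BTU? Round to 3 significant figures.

4590000 BTU

0.476/3.52 = 0.1352
0.454/1.65 = 0.2752
R_total = 0.1352 + 49.9 + 1.94 + 0.2752 = 52.25 ft²·°F·h/BTU
Q = 1180 × 67.8 / 52.25 = 1531 BTU/h
E = 1531 × 3000 = 4593000 BTU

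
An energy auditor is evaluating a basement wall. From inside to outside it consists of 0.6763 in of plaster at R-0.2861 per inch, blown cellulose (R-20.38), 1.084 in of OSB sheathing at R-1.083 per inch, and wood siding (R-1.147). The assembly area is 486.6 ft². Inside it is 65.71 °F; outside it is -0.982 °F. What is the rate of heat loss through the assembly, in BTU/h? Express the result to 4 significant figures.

1417 BTU/h

0.6763 × 0.2861 = 0.19349
1.084 × 1.083 = 1.174
R_total = 0.19349 + 20.38 + 1.174 + 1.147 = 22.894 ft²·°F·h/BTU
Q = A·ΔT/R = 486.6 × (65.71 − (-0.982)) / 22.894 = 1417.5 BTU/h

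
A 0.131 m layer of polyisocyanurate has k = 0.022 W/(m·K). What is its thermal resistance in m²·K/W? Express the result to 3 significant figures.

5.95 m²·K/W

R = L/k = 0.131/0.022 = 5.955 m²·K/W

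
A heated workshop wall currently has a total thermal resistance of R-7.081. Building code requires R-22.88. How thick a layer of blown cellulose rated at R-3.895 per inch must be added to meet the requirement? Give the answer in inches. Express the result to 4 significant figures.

ΔR = 22.88 − 7.081 = 15.799 ft²·°F·h/BTU
L = ΔR / (R/in) = 15.799/3.895 = 4.0562 in

4.056 in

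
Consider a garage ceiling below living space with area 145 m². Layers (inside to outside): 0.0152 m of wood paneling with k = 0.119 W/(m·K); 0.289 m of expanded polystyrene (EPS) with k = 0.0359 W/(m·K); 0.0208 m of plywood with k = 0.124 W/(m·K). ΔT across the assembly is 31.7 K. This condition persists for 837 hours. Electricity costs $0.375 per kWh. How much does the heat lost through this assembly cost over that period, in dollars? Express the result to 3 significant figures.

173 dollars

0.0152/0.119 = 0.1277
0.289/0.0359 = 8.05
0.0208/0.124 = 0.1677
R_total = 0.1277 + 8.05 + 0.1677 = 8.346 m²·K/W
Q = 145 × 31.7 / 8.346 = 550.8 W
E = 550.8 W × 837 h / 1000 = 461 kWh
Cost = 461 × 0.375 = $172.9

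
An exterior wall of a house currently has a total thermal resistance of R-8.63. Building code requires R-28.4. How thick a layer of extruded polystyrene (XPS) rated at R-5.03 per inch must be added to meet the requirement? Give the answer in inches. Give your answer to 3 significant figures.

ΔR = 28.4 − 8.63 = 19.77 ft²·°F·h/BTU
L = ΔR / (R/in) = 19.77/5.03 = 3.93 in

3.93 in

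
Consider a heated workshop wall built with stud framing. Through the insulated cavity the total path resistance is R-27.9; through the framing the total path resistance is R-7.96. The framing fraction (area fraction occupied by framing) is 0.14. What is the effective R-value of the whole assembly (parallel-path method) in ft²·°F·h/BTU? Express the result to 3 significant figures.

U_eff = 0.86/27.9 + 0.14/7.96 = 0.03082 + 0.01759 = 0.04841
R_eff = 1/U_eff = 20.66 ft²·°F·h/BTU

20.7 ft²·°F·h/BTU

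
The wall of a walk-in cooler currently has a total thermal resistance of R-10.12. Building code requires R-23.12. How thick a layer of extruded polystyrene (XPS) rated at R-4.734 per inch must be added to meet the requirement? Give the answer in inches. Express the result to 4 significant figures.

ΔR = 23.12 − 10.12 = 13 ft²·°F·h/BTU
L = ΔR / (R/in) = 13/4.734 = 2.7461 in

2.746 in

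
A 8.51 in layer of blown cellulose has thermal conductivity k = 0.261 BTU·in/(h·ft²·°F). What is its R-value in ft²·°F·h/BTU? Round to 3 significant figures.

32.6 ft²·°F·h/BTU

R = L/k = 8.51/0.261 = 32.61 ft²·°F·h/BTU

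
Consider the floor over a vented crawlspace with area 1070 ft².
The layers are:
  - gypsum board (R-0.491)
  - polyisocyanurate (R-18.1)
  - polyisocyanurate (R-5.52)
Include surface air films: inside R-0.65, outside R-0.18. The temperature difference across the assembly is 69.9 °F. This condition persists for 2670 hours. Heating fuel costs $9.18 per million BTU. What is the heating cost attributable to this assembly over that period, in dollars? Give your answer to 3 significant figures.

73.5 dollars

R_total = 0.65 + 0.491 + 18.1 + 5.52 + 0.18 = 24.94 ft²·°F·h/BTU
Q = 1070 × 69.9 / 24.94 = 2999 BTU/h
E = 2999 × 2670 = 8007000 BTU
Cost = 8007000/10⁶ × 9.18 = $73.5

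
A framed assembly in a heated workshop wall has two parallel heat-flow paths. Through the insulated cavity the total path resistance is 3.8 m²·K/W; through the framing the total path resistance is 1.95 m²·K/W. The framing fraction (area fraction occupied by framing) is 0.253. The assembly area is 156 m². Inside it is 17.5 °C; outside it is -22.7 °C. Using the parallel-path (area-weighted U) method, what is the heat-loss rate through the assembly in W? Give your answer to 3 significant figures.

U_eff = 0.747/3.8 + 0.253/1.95 = 0.1966 + 0.1297 = 0.3263
R_eff = 1/U_eff = 3.064 m²·K/W
Q = 156 × (17.5 − (-22.7)) / 3.064 = 2046 W

2050 W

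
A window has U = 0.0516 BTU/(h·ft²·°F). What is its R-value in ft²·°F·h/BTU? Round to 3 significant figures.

19.4 ft²·°F·h/BTU

R = 1/U = 1/0.0516 = 19.38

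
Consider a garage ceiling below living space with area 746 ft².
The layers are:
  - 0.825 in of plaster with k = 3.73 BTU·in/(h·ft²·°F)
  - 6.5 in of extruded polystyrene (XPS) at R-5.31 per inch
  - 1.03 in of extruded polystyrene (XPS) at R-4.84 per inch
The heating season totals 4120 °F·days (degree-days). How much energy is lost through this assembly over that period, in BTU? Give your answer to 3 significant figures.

1860000 BTU

0.825/3.73 = 0.2212
6.5 × 5.31 = 34.52
1.03 × 4.84 = 4.985
R_total = 0.2212 + 34.52 + 4.985 = 39.72 ft²·°F·h/BTU
E = A × HDD × 24 / R = 746 × 4120 × 24 / 39.72 = 1857000 BTU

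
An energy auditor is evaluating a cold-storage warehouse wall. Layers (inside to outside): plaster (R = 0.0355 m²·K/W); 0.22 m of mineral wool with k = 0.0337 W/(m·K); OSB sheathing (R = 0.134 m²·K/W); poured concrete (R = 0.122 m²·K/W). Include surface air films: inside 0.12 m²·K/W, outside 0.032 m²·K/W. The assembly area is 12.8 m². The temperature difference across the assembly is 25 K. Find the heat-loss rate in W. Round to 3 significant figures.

0.22/0.0337 = 6.528
R_total = 0.12 + 0.0355 + 6.528 + 0.134 + 0.122 + 0.032 = 6.972 m²·K/W
Q = A·ΔT/R = 12.8 × 25 / 6.972 = 45.9 W

45.9 W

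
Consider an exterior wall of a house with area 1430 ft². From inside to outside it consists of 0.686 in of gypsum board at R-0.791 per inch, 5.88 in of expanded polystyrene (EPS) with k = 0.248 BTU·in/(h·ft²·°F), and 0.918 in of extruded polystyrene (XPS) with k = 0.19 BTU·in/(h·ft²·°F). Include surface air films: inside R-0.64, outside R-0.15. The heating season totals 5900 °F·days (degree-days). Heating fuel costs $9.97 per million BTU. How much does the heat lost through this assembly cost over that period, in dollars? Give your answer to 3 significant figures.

67.6 dollars

0.686 × 0.791 = 0.5426
5.88/0.248 = 23.71
0.918/0.19 = 4.832
R_total = 0.64 + 0.5426 + 23.71 + 4.832 + 0.15 = 29.87 ft²·°F·h/BTU
E = A × HDD × 24 / R = 1430 × 5900 × 24 / 29.87 = 6778000 BTU
Cost = 6778000/10⁶ × 9.97 = $67.58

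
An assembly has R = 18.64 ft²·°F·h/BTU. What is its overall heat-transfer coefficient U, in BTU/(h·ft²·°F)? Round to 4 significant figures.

0.05365 BTU/(h·ft²·°F)

U = 1/R = 1/18.64 = 0.053648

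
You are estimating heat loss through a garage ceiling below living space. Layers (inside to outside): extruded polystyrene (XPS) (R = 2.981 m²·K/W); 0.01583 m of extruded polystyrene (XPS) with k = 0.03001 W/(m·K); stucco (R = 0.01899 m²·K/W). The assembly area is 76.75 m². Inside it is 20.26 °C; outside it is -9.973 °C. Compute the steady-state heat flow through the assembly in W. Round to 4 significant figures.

657.8 W

0.01583/0.03001 = 0.52749
R_total = 2.981 + 0.52749 + 0.01899 = 3.5275 m²·K/W
Q = A·ΔT/R = 76.75 × (20.26 − (-9.973)) / 3.5275 = 657.8 W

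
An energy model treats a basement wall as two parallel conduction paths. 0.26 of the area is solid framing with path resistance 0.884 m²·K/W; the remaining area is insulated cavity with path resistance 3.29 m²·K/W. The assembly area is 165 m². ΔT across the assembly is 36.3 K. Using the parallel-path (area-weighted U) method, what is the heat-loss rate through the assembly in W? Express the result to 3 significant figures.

3110 W

U_eff = 0.74/3.29 + 0.26/0.884 = 0.2249 + 0.2941 = 0.519
R_eff = 1/U_eff = 1.927 m²·K/W
Q = 165 × 36.3 / 1.927 = 3109 W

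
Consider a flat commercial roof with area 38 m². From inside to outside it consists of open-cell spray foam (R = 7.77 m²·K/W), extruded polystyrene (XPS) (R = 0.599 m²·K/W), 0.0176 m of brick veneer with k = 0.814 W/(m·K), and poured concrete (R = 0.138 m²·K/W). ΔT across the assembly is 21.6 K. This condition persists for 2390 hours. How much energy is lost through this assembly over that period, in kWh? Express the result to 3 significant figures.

230 kWh

0.0176/0.814 = 0.02162
R_total = 7.77 + 0.599 + 0.02162 + 0.138 = 8.529 m²·K/W
Q = 38 × 21.6 / 8.529 = 96.24 W
E = 96.24 W × 2390 h / 1000 = 230 kWh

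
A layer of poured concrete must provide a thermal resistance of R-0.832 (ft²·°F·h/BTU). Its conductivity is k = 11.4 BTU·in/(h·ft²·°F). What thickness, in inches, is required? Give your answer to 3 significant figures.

L = R × k = 0.832 × 11.4 = 9.485 in

9.48 in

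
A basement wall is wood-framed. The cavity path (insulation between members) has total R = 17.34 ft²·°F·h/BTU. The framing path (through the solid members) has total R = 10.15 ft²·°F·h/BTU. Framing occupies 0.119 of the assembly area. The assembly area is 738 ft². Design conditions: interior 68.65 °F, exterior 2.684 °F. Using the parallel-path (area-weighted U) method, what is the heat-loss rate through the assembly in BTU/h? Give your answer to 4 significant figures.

3044 BTU/h

U_eff = 0.881/17.34 + 0.119/10.15 = 0.050807 + 0.011724 = 0.062532
R_eff = 1/U_eff = 15.992 ft²·°F·h/BTU
Q = 738 × (68.65 − 2.684) / 15.992 = 3044.2 BTU/h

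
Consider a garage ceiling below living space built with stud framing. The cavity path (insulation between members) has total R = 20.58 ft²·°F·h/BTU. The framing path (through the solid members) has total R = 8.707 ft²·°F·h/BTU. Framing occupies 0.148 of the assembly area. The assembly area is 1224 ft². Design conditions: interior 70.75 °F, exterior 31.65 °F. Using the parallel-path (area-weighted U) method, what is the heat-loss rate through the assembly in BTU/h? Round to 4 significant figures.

U_eff = 0.852/20.58 + 0.148/8.707 = 0.041399 + 0.016998 = 0.058397
R_eff = 1/U_eff = 17.124 ft²·°F·h/BTU
Q = 1224 × (70.75 − 31.65) / 17.124 = 2794.8 BTU/h

2795 BTU/h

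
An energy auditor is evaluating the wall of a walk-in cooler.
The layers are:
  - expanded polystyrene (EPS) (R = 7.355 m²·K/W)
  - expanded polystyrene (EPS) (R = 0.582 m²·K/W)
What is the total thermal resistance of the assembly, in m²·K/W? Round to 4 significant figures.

R_total = 7.355 + 0.582 = 7.937 m²·K/W

7.937 m²·K/W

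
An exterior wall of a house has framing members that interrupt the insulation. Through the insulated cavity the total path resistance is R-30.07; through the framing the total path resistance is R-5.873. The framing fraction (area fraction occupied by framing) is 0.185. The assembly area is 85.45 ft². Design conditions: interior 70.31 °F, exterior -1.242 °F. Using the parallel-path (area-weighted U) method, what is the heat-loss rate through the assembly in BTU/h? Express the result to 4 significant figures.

U_eff = 0.815/30.07 + 0.185/5.873 = 0.027103 + 0.0315 = 0.058604
R_eff = 1/U_eff = 17.064 ft²·°F·h/BTU
Q = 85.45 × (70.31 − (-1.242)) / 17.064 = 358.31 BTU/h

358.3 BTU/h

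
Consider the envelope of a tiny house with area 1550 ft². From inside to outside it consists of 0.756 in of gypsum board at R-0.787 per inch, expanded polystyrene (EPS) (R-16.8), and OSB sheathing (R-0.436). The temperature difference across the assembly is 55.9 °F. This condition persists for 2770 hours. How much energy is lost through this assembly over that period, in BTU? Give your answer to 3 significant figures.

13500000 BTU

0.756 × 0.787 = 0.595
R_total = 0.595 + 16.8 + 0.436 = 17.83 ft²·°F·h/BTU
Q = 1550 × 55.9 / 17.83 = 4859 BTU/h
E = 4859 × 2770 = 13460000 BTU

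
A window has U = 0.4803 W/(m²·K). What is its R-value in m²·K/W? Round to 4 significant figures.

2.082 m²·K/W

R = 1/U = 1/0.4803 = 2.082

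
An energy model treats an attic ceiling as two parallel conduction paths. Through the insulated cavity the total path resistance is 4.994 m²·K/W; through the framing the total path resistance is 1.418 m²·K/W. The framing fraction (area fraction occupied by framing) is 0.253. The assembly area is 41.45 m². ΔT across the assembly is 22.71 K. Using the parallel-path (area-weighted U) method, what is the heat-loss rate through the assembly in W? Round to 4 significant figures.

U_eff = 0.747/4.994 + 0.253/1.418 = 0.14958 + 0.17842 = 0.328
R_eff = 1/U_eff = 3.0488 m²·K/W
Q = 41.45 × 22.71 / 3.0488 = 308.76 W

308.8 W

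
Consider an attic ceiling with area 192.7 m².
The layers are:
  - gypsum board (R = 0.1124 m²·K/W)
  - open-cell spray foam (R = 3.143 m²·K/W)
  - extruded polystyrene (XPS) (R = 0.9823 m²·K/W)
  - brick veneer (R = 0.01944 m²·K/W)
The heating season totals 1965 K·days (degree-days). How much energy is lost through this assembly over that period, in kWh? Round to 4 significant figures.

2135 kWh

R_total = 0.1124 + 3.143 + 0.9823 + 0.01944 = 4.2571 m²·K/W
E = A × HDD × 24 / R / 1000 = 192.7 × 1965 × 24 / 4.2571 / 1000 = 2134.7 kWh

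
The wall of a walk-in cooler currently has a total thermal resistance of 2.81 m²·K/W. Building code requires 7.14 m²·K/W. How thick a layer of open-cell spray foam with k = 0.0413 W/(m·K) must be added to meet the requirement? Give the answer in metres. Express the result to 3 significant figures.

0.179 m

ΔR = 7.14 − 2.81 = 4.33 m²·K/W
L = ΔR × k = 4.33 × 0.0413 = 0.1788 m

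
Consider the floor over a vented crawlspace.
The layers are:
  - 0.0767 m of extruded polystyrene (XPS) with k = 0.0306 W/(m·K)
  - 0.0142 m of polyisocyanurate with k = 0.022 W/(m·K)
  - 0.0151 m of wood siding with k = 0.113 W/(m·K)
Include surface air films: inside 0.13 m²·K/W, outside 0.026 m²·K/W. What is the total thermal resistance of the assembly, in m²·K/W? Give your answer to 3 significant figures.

3.44 m²·K/W

0.0767/0.0306 = 2.507
0.0142/0.022 = 0.6455
0.0151/0.113 = 0.1336
R_total = 0.13 + 2.507 + 0.6455 + 0.1336 + 0.026 = 3.442 m²·K/W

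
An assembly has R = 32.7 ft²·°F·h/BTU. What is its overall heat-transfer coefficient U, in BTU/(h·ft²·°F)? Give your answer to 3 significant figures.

U = 1/R = 1/32.7 = 0.03058

0.0306 BTU/(h·ft²·°F)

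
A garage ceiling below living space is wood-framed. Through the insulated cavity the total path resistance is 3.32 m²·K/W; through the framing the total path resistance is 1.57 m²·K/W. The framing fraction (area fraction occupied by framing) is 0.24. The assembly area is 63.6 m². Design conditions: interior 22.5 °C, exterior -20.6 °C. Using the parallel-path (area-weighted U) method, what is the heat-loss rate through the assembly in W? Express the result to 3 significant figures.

U_eff = 0.76/3.32 + 0.24/1.57 = 0.2289 + 0.1529 = 0.3818
R_eff = 1/U_eff = 2.619 m²·K/W
Q = 63.6 × (22.5 − (-20.6)) / 2.619 = 1047 W

1050 W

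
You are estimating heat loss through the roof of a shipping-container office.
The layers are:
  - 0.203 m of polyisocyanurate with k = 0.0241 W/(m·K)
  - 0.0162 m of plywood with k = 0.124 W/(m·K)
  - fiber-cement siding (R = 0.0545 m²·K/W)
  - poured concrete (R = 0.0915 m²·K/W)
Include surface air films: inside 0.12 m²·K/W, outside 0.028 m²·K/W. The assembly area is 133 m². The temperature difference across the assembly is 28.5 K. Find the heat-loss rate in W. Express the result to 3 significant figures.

428 W

0.203/0.0241 = 8.423
0.0162/0.124 = 0.1306
R_total = 0.12 + 8.423 + 0.1306 + 0.0545 + 0.0915 + 0.028 = 8.848 m²·K/W
Q = A·ΔT/R = 133 × 28.5 / 8.848 = 428.4 W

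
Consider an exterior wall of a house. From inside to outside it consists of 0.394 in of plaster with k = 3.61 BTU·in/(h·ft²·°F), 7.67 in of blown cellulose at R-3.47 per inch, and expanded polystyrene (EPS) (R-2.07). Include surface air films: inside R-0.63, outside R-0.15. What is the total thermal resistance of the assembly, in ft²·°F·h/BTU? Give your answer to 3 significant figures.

29.6 ft²·°F·h/BTU

0.394/3.61 = 0.1091
7.67 × 3.47 = 26.61
R_total = 0.63 + 0.1091 + 26.61 + 2.07 + 0.15 = 29.57 ft²·°F·h/BTU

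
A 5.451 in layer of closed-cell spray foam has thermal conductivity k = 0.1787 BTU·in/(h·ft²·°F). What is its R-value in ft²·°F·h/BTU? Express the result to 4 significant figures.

30.50 ft²·°F·h/BTU

R = L/k = 5.451/0.1787 = 30.504 ft²·°F·h/BTU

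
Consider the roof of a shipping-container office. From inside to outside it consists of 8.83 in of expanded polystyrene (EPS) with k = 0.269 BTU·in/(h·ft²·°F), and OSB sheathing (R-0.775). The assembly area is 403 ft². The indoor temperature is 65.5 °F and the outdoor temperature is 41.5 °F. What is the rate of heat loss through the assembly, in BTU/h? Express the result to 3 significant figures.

8.83/0.269 = 32.83
R_total = 32.83 + 0.775 = 33.6 ft²·°F·h/BTU
Q = A·ΔT/R = 403 × (65.5 − 41.5) / 33.6 = 287.9 BTU/h

288 BTU/h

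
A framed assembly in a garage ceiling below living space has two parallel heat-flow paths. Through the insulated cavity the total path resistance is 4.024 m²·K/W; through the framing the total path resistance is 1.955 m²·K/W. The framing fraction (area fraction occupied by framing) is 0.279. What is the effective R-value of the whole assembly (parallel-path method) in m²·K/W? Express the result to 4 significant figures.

U_eff = 0.721/4.024 + 0.279/1.955 = 0.17917 + 0.14271 = 0.32189
R_eff = 1/U_eff = 3.1067 m²·K/W

3.107 m²·K/W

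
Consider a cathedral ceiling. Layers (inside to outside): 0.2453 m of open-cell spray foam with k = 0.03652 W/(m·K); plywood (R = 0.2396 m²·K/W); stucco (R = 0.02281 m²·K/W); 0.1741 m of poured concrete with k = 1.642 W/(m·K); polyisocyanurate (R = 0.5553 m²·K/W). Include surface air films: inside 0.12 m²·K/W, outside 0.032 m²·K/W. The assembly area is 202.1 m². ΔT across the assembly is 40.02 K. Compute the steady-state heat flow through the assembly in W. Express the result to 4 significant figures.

0.2453/0.03652 = 6.7169
0.1741/1.642 = 0.10603
R_total = 0.12 + 6.7169 + 0.2396 + 0.02281 + 0.10603 + 0.5553 + 0.032 = 7.7926 m²·K/W
Q = A·ΔT/R = 202.1 × 40.02 / 7.7926 = 1037.9 W

1038 W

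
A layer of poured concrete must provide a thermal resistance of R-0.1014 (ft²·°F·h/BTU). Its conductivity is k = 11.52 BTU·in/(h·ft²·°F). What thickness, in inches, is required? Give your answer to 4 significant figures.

1.168 in

L = R × k = 0.1014 × 11.52 = 1.1681 in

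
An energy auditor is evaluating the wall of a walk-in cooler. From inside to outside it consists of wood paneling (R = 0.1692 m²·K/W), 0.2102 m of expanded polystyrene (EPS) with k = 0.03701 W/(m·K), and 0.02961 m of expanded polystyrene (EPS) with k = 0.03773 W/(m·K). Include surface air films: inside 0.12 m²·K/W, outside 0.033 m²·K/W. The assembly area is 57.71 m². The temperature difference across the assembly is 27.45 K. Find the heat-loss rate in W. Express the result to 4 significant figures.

0.2102/0.03701 = 5.6795
0.02961/0.03773 = 0.78479
R_total = 0.12 + 0.1692 + 5.6795 + 0.78479 + 0.033 = 6.7865 m²·K/W
Q = A·ΔT/R = 57.71 × 27.45 / 6.7865 = 233.42 W

233.4 W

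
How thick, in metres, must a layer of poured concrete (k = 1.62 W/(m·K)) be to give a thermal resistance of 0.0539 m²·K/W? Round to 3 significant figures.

0.0873 m

L = R·k = 0.0539 × 1.62 = 0.08732 m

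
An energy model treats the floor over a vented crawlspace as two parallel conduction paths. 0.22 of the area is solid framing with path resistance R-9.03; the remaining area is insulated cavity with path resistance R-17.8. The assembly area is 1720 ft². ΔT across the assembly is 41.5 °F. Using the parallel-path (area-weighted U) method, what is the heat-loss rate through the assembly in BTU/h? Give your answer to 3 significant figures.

U_eff = 0.78/17.8 + 0.22/9.03 = 0.04382 + 0.02436 = 0.06818
R_eff = 1/U_eff = 14.67 ft²·°F·h/BTU
Q = 1720 × 41.5 / 14.67 = 4867 BTU/h

4870 BTU/h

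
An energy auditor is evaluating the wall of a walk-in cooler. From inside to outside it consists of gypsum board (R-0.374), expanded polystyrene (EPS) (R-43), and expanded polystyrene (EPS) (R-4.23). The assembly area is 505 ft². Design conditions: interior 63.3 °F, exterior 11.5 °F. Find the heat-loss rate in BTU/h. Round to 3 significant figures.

550 BTU/h

R_total = 0.374 + 43 + 4.23 = 47.6 ft²·°F·h/BTU
Q = A·ΔT/R = 505 × (63.3 − 11.5) / 47.6 = 549.5 BTU/h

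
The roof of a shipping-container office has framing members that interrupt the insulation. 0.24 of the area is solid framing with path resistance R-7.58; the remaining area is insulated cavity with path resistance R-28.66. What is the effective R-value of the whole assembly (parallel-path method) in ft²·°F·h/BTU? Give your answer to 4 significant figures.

U_eff = 0.76/28.66 + 0.24/7.58 = 0.026518 + 0.031662 = 0.05818
R_eff = 1/U_eff = 17.188 ft²·°F·h/BTU

17.19 ft²·°F·h/BTU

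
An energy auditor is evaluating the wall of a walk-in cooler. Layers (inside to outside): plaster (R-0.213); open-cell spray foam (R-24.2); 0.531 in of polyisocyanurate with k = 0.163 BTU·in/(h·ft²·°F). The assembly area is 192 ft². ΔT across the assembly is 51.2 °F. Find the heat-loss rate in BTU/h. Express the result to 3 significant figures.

355 BTU/h

0.531/0.163 = 3.258
R_total = 0.213 + 24.2 + 3.258 = 27.67 ft²·°F·h/BTU
Q = A·ΔT/R = 192 × 51.2 / 27.67 = 355.3 BTU/h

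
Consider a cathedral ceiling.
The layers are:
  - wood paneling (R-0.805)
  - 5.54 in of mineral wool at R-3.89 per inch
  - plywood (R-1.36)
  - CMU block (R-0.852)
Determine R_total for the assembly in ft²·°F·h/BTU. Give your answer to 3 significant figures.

5.54 × 3.89 = 21.55
R_total = 0.805 + 21.55 + 1.36 + 0.852 = 24.57 ft²·°F·h/BTU

24.6 ft²·°F·h/BTU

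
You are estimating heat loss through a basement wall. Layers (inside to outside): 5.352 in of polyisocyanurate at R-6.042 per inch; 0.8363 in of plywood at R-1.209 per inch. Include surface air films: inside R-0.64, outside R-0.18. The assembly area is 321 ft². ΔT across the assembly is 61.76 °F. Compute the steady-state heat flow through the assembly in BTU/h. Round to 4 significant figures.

580.2 BTU/h

5.352 × 6.042 = 32.337
0.8363 × 1.209 = 1.0111
R_total = 0.64 + 32.337 + 1.0111 + 0.18 = 34.168 ft²·°F·h/BTU
Q = A·ΔT/R = 321 × 61.76 / 34.168 = 580.22 BTU/h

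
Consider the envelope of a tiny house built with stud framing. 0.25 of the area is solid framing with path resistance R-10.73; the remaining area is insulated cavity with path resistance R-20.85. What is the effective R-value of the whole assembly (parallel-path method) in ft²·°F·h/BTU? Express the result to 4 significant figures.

U_eff = 0.75/20.85 + 0.25/10.73 = 0.035971 + 0.023299 = 0.05927
R_eff = 1/U_eff = 16.872 ft²·°F·h/BTU

16.87 ft²·°F·h/BTU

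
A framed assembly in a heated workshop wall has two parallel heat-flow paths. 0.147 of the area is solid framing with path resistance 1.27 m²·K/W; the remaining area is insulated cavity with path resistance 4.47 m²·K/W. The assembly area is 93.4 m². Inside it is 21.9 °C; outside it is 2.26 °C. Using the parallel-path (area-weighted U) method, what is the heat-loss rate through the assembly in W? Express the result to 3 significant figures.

562 W

U_eff = 0.853/4.47 + 0.147/1.27 = 0.1908 + 0.1157 = 0.3066
R_eff = 1/U_eff = 3.262 m²·K/W
Q = 93.4 × (21.9 − 2.26) / 3.262 = 562.4 W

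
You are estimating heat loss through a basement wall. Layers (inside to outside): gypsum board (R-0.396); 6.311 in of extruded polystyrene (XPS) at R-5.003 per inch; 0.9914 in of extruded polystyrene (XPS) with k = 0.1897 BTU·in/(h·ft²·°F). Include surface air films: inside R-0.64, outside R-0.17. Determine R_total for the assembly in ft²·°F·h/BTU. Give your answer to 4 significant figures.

6.311 × 5.003 = 31.574
0.9914/0.1897 = 5.2261
R_total = 0.64 + 0.396 + 31.574 + 5.2261 + 0.17 = 38.006 ft²·°F·h/BTU

38.01 ft²·°F·h/BTU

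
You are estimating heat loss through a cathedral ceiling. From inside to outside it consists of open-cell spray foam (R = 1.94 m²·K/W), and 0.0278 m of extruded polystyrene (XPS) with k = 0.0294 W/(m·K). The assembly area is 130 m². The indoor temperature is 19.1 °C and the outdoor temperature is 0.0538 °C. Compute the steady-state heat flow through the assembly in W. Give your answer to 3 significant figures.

858 W

0.0278/0.0294 = 0.9456
R_total = 1.94 + 0.9456 = 2.886 m²·K/W
Q = A·ΔT/R = 130 × (19.1 − 0.0538) / 2.886 = 858.1 W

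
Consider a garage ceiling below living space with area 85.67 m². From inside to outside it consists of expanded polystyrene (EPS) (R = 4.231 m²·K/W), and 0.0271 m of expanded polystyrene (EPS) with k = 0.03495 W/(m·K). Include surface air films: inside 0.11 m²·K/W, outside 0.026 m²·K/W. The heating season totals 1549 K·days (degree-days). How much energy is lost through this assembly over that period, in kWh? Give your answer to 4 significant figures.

0.0271/0.03495 = 0.77539
R_total = 0.11 + 4.231 + 0.77539 + 0.026 = 5.1424 m²·K/W
E = A × HDD × 24 / R / 1000 = 85.67 × 1549 × 24 / 5.1424 / 1000 = 619.34 kWh

619.3 kWh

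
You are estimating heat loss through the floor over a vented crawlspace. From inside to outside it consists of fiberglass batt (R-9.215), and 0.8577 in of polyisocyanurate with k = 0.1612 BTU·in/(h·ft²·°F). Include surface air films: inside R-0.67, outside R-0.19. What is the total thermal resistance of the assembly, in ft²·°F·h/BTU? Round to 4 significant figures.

0.8577/0.1612 = 5.3207
R_total = 0.67 + 9.215 + 5.3207 + 0.19 = 15.396 ft²·°F·h/BTU

15.40 ft²·°F·h/BTU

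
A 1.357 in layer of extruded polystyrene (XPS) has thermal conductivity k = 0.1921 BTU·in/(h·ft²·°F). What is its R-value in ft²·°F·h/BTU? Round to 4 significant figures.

7.064 ft²·°F·h/BTU

R = L/k = 1.357/0.1921 = 7.064 ft²·°F·h/BTU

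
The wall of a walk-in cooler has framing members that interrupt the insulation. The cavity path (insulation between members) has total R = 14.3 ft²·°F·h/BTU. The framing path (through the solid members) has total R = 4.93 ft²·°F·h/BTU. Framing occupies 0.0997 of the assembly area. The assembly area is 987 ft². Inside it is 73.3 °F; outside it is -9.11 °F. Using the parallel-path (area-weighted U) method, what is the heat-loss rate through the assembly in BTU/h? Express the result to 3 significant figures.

6770 BTU/h

U_eff = 0.9003/14.3 + 0.0997/4.93 = 0.06296 + 0.02022 = 0.08318
R_eff = 1/U_eff = 12.02 ft²·°F·h/BTU
Q = 987 × (73.3 − (-9.11)) / 12.02 = 6766 BTU/h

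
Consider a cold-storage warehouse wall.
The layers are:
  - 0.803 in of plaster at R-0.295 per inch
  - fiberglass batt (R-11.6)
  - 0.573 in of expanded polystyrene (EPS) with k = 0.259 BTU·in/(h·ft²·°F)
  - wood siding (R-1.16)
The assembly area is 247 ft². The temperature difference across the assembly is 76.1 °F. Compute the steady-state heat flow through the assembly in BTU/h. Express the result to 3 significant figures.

1240 BTU/h

0.803 × 0.295 = 0.2369
0.573/0.259 = 2.212
R_total = 0.2369 + 11.6 + 2.212 + 1.16 = 15.21 ft²·°F·h/BTU
Q = A·ΔT/R = 247 × 76.1 / 15.21 = 1236 BTU/h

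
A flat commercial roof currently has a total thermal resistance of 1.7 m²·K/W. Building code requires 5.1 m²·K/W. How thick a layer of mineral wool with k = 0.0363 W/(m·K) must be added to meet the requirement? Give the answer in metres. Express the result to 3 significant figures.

0.123 m

ΔR = 5.1 − 1.7 = 3.4 m²·K/W
L = ΔR × k = 3.4 × 0.0363 = 0.1234 m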